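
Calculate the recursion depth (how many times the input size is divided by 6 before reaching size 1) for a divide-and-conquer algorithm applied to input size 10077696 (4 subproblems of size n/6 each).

For divide and conquer with division factor 6:

Problem sizes at each level:
Level 0: 10077696
Level 1: 1679616
Level 2: 279936
Level 3: 46656
Level 4: 7776
Level 5: 1296
Level 6: 216
Level 7: 36
Level 8: 6
Level 9: 1

The root is level 0 and the size-1 base case is level 9 (the tree spans levels 0 through 9, i.e. 10 levels counting the root), so the depth is the number of divisions: log_6(10077696) = 9

The recursion tree depth is log_6(10077696) = 9. At each level, the problem size is divided by 6, so it takes 9 divisions to reduce to a base case of size 1. The algorithm makes 4 recursive calls at each level.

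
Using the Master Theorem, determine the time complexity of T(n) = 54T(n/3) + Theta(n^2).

Master Theorem for T(n) = 54T(n/3) + O(n^2):

a = 54, b = 3, c = 2
log_b(a) = log_3(54) = 3.6309

Case 1: c = 2 < log_3(54) = 3.6309
T(n) = O(n^(log_3 54))

For T(n) = 54T(n/3) + O(n^2): log_3(54) = 3.6309. This is Case 1 of the Master Theorem (c < log_b(a), work dominated by leaves), giving O(n^(log_3 54)).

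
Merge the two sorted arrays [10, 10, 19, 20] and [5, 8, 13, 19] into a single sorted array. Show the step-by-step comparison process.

Merging process:

Compare 10 vs 5: take 5 from right. Merged: [5]
Compare 10 vs 8: take 8 from right. Merged: [5, 8]
Compare 10 vs 13: take 10 from left. Merged: [5, 8, 10]
Compare 10 vs 13: take 10 from left. Merged: [5, 8, 10, 10]
Compare 19 vs 13: take 13 from right. Merged: [5, 8, 10, 10, 13]
Compare 19 vs 19: take 19 from left. Merged: [5, 8, 10, 10, 13, 19]
Compare 20 vs 19: take 19 from right. Merged: [5, 8, 10, 10, 13, 19, 19]
Append remaining from left: [20]. Merged: [5, 8, 10, 10, 13, 19, 19, 20]

Final merged array: [5, 8, 10, 10, 13, 19, 19, 20]
Total comparisons: 7

The merged array is [5, 8, 10, 10, 13, 19, 19, 20], requiring 7 comparisons. The merge step runs in O(n) time where n is the total number of elements.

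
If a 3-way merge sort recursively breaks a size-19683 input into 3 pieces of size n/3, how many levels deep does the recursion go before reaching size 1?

For divide and conquer with division factor 3:

Problem sizes at each level:
Level 0: 19683
Level 1: 6561
Level 2: 2187
Level 3: 729
Level 4: 243
Level 5: 81
Level 6: 27
Level 7: 9
Level 8: 3
Level 9: 1

The root is level 0 and the size-1 base case is level 9 (the tree spans levels 0 through 9, i.e. 10 levels counting the root), so the depth is the number of divisions: log_3(19683) = 9

The recursion tree depth is log_3(19683) = 9. At each level, the problem size is divided by 3, so it takes 9 divisions to reduce to a base case of size 1. The algorithm makes 3 recursive calls at each level.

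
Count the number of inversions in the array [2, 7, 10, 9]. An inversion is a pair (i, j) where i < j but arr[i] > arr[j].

Finding inversions in [2, 7, 10, 9]:

(2, 3): arr[2]=10 > arr[3]=9

Total inversions: 1

The array has 1 inversion(s): (2,3). Each pair (i,j) satisfies i < j and arr[i] > arr[j].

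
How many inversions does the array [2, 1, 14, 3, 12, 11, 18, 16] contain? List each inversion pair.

Finding inversions in [2, 1, 14, 3, 12, 11, 18, 16]:

(0, 1): arr[0]=2 > arr[1]=1
(2, 3): arr[2]=14 > arr[3]=3
(2, 4): arr[2]=14 > arr[4]=12
(2, 5): arr[2]=14 > arr[5]=11
(4, 5): arr[4]=12 > arr[5]=11
(6, 7): arr[6]=18 > arr[7]=16

Total inversions: 6

The array has 6 inversion(s): (0,1), (2,3), (2,4), (2,5), (4,5), (6,7). Each pair (i,j) satisfies i < j and arr[i] > arr[j].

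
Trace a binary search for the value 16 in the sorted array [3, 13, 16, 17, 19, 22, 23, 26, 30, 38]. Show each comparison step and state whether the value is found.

Binary search for 16 in [3, 13, 16, 17, 19, 22, 23, 26, 30, 38]:

lo=0, hi=9, mid=4, arr[mid]=19 -> 19 > 16, search left half
lo=0, hi=3, mid=1, arr[mid]=13 -> 13 < 16, search right half
lo=2, hi=3, mid=2, arr[mid]=16 -> Found target at index 2!

Binary search finds 16 at index 2 after 3 comparisons. The search repeatedly halves the search space by comparing with the middle element.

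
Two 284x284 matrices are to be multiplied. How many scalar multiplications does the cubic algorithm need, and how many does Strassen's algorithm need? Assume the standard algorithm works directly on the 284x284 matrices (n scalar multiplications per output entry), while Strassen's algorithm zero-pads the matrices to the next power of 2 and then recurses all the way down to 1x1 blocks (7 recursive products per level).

Matrix multiplication for 284x284 matrices:

Strassen's algorithm requires power-of-2 dimensions. Pad 284x284 to 512x512 (next power of 2).

Standard algorithm: 284^3 = 22906304 multiplications
Strassen's algorithm: 7^(log2(512)) = 7^9 = 40353607 multiplications
Difference: 22906304 - 40353607 = -17447303 (Strassen uses MORE here due to padding overhead — for small or just-over-power-of-2 n, padding can outweigh the per-level savings)

Standard: 22906304 multiplications (284^3). Strassen: 40353607 multiplications (7^9, after padding to 512x512). Strassen reduces 8 recursive multiplications to 7 at each level.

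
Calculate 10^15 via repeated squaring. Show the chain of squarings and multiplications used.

Computing 10^15 by squaring (build up from 10^1; each line after the first costs one multiplication):

10^1 = 10
10^2 = (10^1)^2 = 10^2 = 100
10^3 = 10 * 10^2 = 10 * 100 = 1000
10^6 = (10^3)^2 = 1000^2 = 1000000
10^7 = 10 * 10^6 = 10 * 1000000 = 10000000
10^14 = (10^7)^2 = 10000000^2 = 100000000000000
10^15 = 10 * 10^14 = 10 * 100000000000000 = 1000000000000000

Result: 1000000000000000
Multiplications needed: 6 (6 lines after 10^1)

10^15 = 1000000000000000. Using exponentiation by squaring, this requires 6 multiplications. The key idea: if the exponent is even, square the half-power; if odd, multiply by the base once.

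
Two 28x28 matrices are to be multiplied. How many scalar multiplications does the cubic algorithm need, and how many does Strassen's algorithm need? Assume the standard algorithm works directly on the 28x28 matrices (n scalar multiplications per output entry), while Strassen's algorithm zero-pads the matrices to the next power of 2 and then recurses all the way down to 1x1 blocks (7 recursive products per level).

Matrix multiplication for 28x28 matrices:

Strassen's algorithm requires power-of-2 dimensions. Pad 28x28 to 32x32 (next power of 2).

Standard algorithm: 28^3 = 21952 multiplications
Strassen's algorithm: 7^(log2(32)) = 7^5 = 16807 multiplications
Savings: 21952 - 16807 = 5145 multiplications

Standard: 21952 multiplications (28^3). Strassen: 16807 multiplications (7^5, after padding to 32x32). Strassen reduces 8 recursive multiplications to 7 at each level.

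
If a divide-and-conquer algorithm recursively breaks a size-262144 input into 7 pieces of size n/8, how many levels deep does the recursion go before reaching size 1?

For divide and conquer with division factor 8:

Problem sizes at each level:
Level 0: 262144
Level 1: 32768
Level 2: 4096
Level 3: 512
Level 4: 64
Level 5: 8
Level 6: 1

The root is level 0 and the size-1 base case is level 6 (the tree spans levels 0 through 6, i.e. 7 levels counting the root), so the depth is the number of divisions: log_8(262144) = 6

The recursion tree depth is log_8(262144) = 6. At each level, the problem size is divided by 8, so it takes 6 divisions to reduce to a base case of size 1. The algorithm makes 7 recursive calls at each level.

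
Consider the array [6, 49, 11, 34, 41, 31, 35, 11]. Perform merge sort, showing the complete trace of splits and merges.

Merge sort trace:

Split: [6, 49, 11, 34, 41, 31, 35, 11] -> [6, 49, 11, 34] and [41, 31, 35, 11]
  Split: [6, 49, 11, 34] -> [6, 49] and [11, 34]
    Split: [6, 49] -> [6] and [49]
    Merge: [6] + [49] -> [6, 49]
    Split: [11, 34] -> [11] and [34]
    Merge: [11] + [34] -> [11, 34]
  Merge: [6, 49] + [11, 34] -> [6, 11, 34, 49]
  Split: [41, 31, 35, 11] -> [41, 31] and [35, 11]
    Split: [41, 31] -> [41] and [31]
    Merge: [41] + [31] -> [31, 41]
    Split: [35, 11] -> [35] and [11]
    Merge: [35] + [11] -> [11, 35]
  Merge: [31, 41] + [11, 35] -> [11, 31, 35, 41]
Merge: [6, 11, 34, 49] + [11, 31, 35, 41] -> [6, 11, 11, 31, 34, 35, 41, 49]

Final sorted array: [6, 11, 11, 31, 34, 35, 41, 49]

The merge sort proceeds by recursively splitting the array and merging sorted halves.
After all merges, the sorted array is [6, 11, 11, 31, 34, 35, 41, 49].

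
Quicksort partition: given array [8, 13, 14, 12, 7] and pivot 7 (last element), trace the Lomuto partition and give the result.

Lomuto partition with pivot = 7:

Initial array: [8, 13, 14, 12, 7]

arr[0]=8 > 7: no swap
arr[1]=13 > 7: no swap
arr[2]=14 > 7: no swap
arr[3]=12 > 7: no swap

Place pivot at position 0: [7, 13, 14, 12, 8]
Pivot position: 0

After partitioning with pivot 7, the array becomes [7, 13, 14, 12, 8]. The pivot is placed at index 0. All elements to the left of the pivot are <= 7, and all elements to the right are > 7.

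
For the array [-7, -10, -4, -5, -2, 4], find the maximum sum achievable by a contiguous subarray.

Using Kadane's algorithm on [-7, -10, -4, -5, -2, 4]:

Scanning through the array:
Position 1 (value -10): max_ending_here = -10, max_so_far = -7
Position 2 (value -4): max_ending_here = -4, max_so_far = -4
Position 3 (value -5): max_ending_here = -5, max_so_far = -4
Position 4 (value -2): max_ending_here = -2, max_so_far = -2
Position 5 (value 4): max_ending_here = 4, max_so_far = 4

Maximum subarray: [4]
Maximum sum: 4

The maximum subarray is [4] with sum 4. This subarray runs from index 5 to index 5.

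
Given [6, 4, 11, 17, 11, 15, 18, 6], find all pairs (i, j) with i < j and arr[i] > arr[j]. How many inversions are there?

Finding inversions in [6, 4, 11, 17, 11, 15, 18, 6]:

(0, 1): arr[0]=6 > arr[1]=4
(2, 7): arr[2]=11 > arr[7]=6
(3, 4): arr[3]=17 > arr[4]=11
(3, 5): arr[3]=17 > arr[5]=15
(3, 7): arr[3]=17 > arr[7]=6
(4, 7): arr[4]=11 > arr[7]=6
(5, 7): arr[5]=15 > arr[7]=6
(6, 7): arr[6]=18 > arr[7]=6

Total inversions: 8

The array has 8 inversion(s): (0,1), (2,7), (3,4), (3,5), (3,7), (4,7), (5,7), (6,7). Each pair (i,j) satisfies i < j and arr[i] > arr[j].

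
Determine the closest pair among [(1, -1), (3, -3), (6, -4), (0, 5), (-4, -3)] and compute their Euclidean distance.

Computing all pairwise distances among 5 points:

d((1, -1), (3, -3)) = 2.8284 <-- minimum
d((1, -1), (6, -4)) = 5.831
d((1, -1), (0, 5)) = 6.0828
d((1, -1), (-4, -3)) = 5.3852
d((3, -3), (6, -4)) = 3.1623
d((3, -3), (0, 5)) = 8.544
d((3, -3), (-4, -3)) = 7.0
d((6, -4), (0, 5)) = 10.8167
d((6, -4), (-4, -3)) = 10.0499
d((0, 5), (-4, -3)) = 8.9443

Closest pair: (1, -1) and (3, -3) with distance 2.8284

The closest pair is (1, -1) and (3, -3) with Euclidean distance 2.8284. For 5 points, brute-force pairwise comparison is shown above. For large n, the divide-and-conquer algorithm (sort by x, recurse on halves, check the dividing strip) achieves O(n log n).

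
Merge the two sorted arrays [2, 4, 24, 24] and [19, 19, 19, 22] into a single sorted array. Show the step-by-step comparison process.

Merging process:

Compare 2 vs 19: take 2 from left. Merged: [2]
Compare 4 vs 19: take 4 from left. Merged: [2, 4]
Compare 24 vs 19: take 19 from right. Merged: [2, 4, 19]
Compare 24 vs 19: take 19 from right. Merged: [2, 4, 19, 19]
Compare 24 vs 19: take 19 from right. Merged: [2, 4, 19, 19, 19]
Compare 24 vs 22: take 22 from right. Merged: [2, 4, 19, 19, 19, 22]
Append remaining from left: [24, 24]. Merged: [2, 4, 19, 19, 19, 22, 24, 24]

Final merged array: [2, 4, 19, 19, 19, 22, 24, 24]
Total comparisons: 6

The merged array is [2, 4, 19, 19, 19, 22, 24, 24], requiring 6 comparisons. The merge step runs in O(n) time where n is the total number of elements.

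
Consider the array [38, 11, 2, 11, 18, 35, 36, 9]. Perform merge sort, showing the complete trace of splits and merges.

Merge sort trace:

Split: [38, 11, 2, 11, 18, 35, 36, 9] -> [38, 11, 2, 11] and [18, 35, 36, 9]
  Split: [38, 11, 2, 11] -> [38, 11] and [2, 11]
    Split: [38, 11] -> [38] and [11]
    Merge: [38] + [11] -> [11, 38]
    Split: [2, 11] -> [2] and [11]
    Merge: [2] + [11] -> [2, 11]
  Merge: [11, 38] + [2, 11] -> [2, 11, 11, 38]
  Split: [18, 35, 36, 9] -> [18, 35] and [36, 9]
    Split: [18, 35] -> [18] and [35]
    Merge: [18] + [35] -> [18, 35]
    Split: [36, 9] -> [36] and [9]
    Merge: [36] + [9] -> [9, 36]
  Merge: [18, 35] + [9, 36] -> [9, 18, 35, 36]
Merge: [2, 11, 11, 38] + [9, 18, 35, 36] -> [2, 9, 11, 11, 18, 35, 36, 38]

Final sorted array: [2, 9, 11, 11, 18, 35, 36, 38]

The merge sort proceeds by recursively splitting the array and merging sorted halves.
After all merges, the sorted array is [2, 9, 11, 11, 18, 35, 36, 38].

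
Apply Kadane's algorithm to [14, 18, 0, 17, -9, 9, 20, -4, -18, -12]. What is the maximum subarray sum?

Using Kadane's algorithm on [14, 18, 0, 17, -9, 9, 20, -4, -18, -12]:

Scanning through the array:
Position 1 (value 18): max_ending_here = 32, max_so_far = 32
Position 2 (value 0): max_ending_here = 32, max_so_far = 32
Position 3 (value 17): max_ending_here = 49, max_so_far = 49
Position 4 (value -9): max_ending_here = 40, max_so_far = 49
Position 5 (value 9): max_ending_here = 49, max_so_far = 49
Position 6 (value 20): max_ending_here = 69, max_so_far = 69
Position 7 (value -4): max_ending_here = 65, max_so_far = 69
Position 8 (value -18): max_ending_here = 47, max_so_far = 69
Position 9 (value -12): max_ending_here = 35, max_so_far = 69

Maximum subarray: [14, 18, 0, 17, -9, 9, 20]
Maximum sum: 69

The maximum subarray is [14, 18, 0, 17, -9, 9, 20] with sum 69. This subarray runs from index 0 to index 6.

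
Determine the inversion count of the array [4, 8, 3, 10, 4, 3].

Finding inversions in [4, 8, 3, 10, 4, 3]:

(0, 2): arr[0]=4 > arr[2]=3
(0, 5): arr[0]=4 > arr[5]=3
(1, 2): arr[1]=8 > arr[2]=3
(1, 4): arr[1]=8 > arr[4]=4
(1, 5): arr[1]=8 > arr[5]=3
(3, 4): arr[3]=10 > arr[4]=4
(3, 5): arr[3]=10 > arr[5]=3
(4, 5): arr[4]=4 > arr[5]=3

Total inversions: 8

The array has 8 inversion(s): (0,2), (0,5), (1,2), (1,4), (1,5), (3,4), (3,5), (4,5). Each pair (i,j) satisfies i < j and arr[i] > arr[j].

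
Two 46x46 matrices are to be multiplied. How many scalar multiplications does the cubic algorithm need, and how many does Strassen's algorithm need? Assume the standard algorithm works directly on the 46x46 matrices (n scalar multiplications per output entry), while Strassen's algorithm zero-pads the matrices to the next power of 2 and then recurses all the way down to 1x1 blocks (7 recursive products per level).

Matrix multiplication for 46x46 matrices:

Strassen's algorithm requires power-of-2 dimensions. Pad 46x46 to 64x64 (next power of 2).

Standard algorithm: 46^3 = 97336 multiplications
Strassen's algorithm: 7^(log2(64)) = 7^6 = 117649 multiplications
Difference: 97336 - 117649 = -20313 (Strassen uses MORE here due to padding overhead — for small or just-over-power-of-2 n, padding can outweigh the per-level savings)

Standard: 97336 multiplications (46^3). Strassen: 117649 multiplications (7^6, after padding to 64x64). Strassen reduces 8 recursive multiplications to 7 at each level.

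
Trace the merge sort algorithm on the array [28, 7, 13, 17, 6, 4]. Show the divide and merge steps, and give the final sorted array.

Merge sort trace:

Split: [28, 7, 13, 17, 6, 4] -> [28, 7, 13] and [17, 6, 4]
  Split: [28, 7, 13] -> [28] and [7, 13]
    Split: [7, 13] -> [7] and [13]
    Merge: [7] + [13] -> [7, 13]
  Merge: [28] + [7, 13] -> [7, 13, 28]
  Split: [17, 6, 4] -> [17] and [6, 4]
    Split: [6, 4] -> [6] and [4]
    Merge: [6] + [4] -> [4, 6]
  Merge: [17] + [4, 6] -> [4, 6, 17]
Merge: [7, 13, 28] + [4, 6, 17] -> [4, 6, 7, 13, 17, 28]

Final sorted array: [4, 6, 7, 13, 17, 28]

The merge sort proceeds by recursively splitting the array and merging sorted halves.
After all merges, the sorted array is [4, 6, 7, 13, 17, 28].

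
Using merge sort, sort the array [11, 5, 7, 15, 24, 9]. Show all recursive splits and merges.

Merge sort trace:

Split: [11, 5, 7, 15, 24, 9] -> [11, 5, 7] and [15, 24, 9]
  Split: [11, 5, 7] -> [11] and [5, 7]
    Split: [5, 7] -> [5] and [7]
    Merge: [5] + [7] -> [5, 7]
  Merge: [11] + [5, 7] -> [5, 7, 11]
  Split: [15, 24, 9] -> [15] and [24, 9]
    Split: [24, 9] -> [24] and [9]
    Merge: [24] + [9] -> [9, 24]
  Merge: [15] + [9, 24] -> [9, 15, 24]
Merge: [5, 7, 11] + [9, 15, 24] -> [5, 7, 9, 11, 15, 24]

Final sorted array: [5, 7, 9, 11, 15, 24]

The merge sort proceeds by recursively splitting the array and merging sorted halves.
After all merges, the sorted array is [5, 7, 9, 11, 15, 24].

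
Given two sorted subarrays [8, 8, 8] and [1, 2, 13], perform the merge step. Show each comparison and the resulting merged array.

Merging process:

Compare 8 vs 1: take 1 from right. Merged: [1]
Compare 8 vs 2: take 2 from right. Merged: [1, 2]
Compare 8 vs 13: take 8 from left. Merged: [1, 2, 8]
Compare 8 vs 13: take 8 from left. Merged: [1, 2, 8, 8]
Compare 8 vs 13: take 8 from left. Merged: [1, 2, 8, 8, 8]
Append remaining from right: [13]. Merged: [1, 2, 8, 8, 8, 13]

Final merged array: [1, 2, 8, 8, 8, 13]
Total comparisons: 5

The merged array is [1, 2, 8, 8, 8, 13], requiring 5 comparisons. The merge step runs in O(n) time where n is the total number of elements.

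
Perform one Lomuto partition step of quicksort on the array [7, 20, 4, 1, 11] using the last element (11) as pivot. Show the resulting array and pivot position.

Lomuto partition with pivot = 11:

Initial array: [7, 20, 4, 1, 11]

arr[0]=7 <= 11: swap with position 0, array becomes [7, 20, 4, 1, 11]
arr[1]=20 > 11: no swap
arr[2]=4 <= 11: swap with position 1, array becomes [7, 4, 20, 1, 11]
arr[3]=1 <= 11: swap with position 2, array becomes [7, 4, 1, 20, 11]

Place pivot at position 3: [7, 4, 1, 11, 20]
Pivot position: 3

After partitioning with pivot 11, the array becomes [7, 4, 1, 11, 20]. The pivot is placed at index 3. All elements to the left of the pivot are <= 11, and all elements to the right are > 11.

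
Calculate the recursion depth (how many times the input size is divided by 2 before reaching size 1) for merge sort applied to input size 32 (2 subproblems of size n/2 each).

For divide and conquer with division factor 2:

Problem sizes at each level:
Level 0: 32
Level 1: 16
Level 2: 8
Level 3: 4
Level 4: 2
Level 5: 1

The root is level 0 and the size-1 base case is level 5 (the tree spans levels 0 through 5, i.e. 6 levels counting the root), so the depth is the number of divisions: log_2(32) = 5

The recursion tree depth is log_2(32) = 5. At each level, the problem size is divided by 2, so it takes 5 divisions to reduce to a base case of size 1. The algorithm makes 2 recursive calls at each level.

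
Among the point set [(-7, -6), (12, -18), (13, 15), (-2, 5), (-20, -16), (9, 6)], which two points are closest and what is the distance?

Computing all pairwise distances among 6 points:

d((-7, -6), (12, -18)) = 22.4722
d((-7, -6), (13, 15)) = 29.0
d((-7, -6), (-2, 5)) = 12.083
d((-7, -6), (-20, -16)) = 16.4012
d((-7, -6), (9, 6)) = 20.0
d((12, -18), (13, 15)) = 33.0151
d((12, -18), (-2, 5)) = 26.9258
d((12, -18), (-20, -16)) = 32.0624
d((12, -18), (9, 6)) = 24.1868
d((13, 15), (-2, 5)) = 18.0278
d((13, 15), (-20, -16)) = 45.2769
d((13, 15), (9, 6)) = 9.8489 <-- minimum
d((-2, 5), (-20, -16)) = 27.6586
d((-2, 5), (9, 6)) = 11.0454
d((-20, -16), (9, 6)) = 36.4005

Closest pair: (13, 15) and (9, 6) with distance 9.8489

The closest pair is (13, 15) and (9, 6) with Euclidean distance 9.8489. For 6 points, brute-force pairwise comparison is shown above. For large n, the divide-and-conquer algorithm (sort by x, recurse on halves, check the dividing strip) achieves O(n log n).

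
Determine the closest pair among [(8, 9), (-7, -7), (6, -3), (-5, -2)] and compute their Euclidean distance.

Computing all pairwise distances among 4 points:

d((8, 9), (-7, -7)) = 21.9317
d((8, 9), (6, -3)) = 12.1655
d((8, 9), (-5, -2)) = 17.0294
d((-7, -7), (6, -3)) = 13.6015
d((-7, -7), (-5, -2)) = 5.3852 <-- minimum
d((6, -3), (-5, -2)) = 11.0454

Closest pair: (-7, -7) and (-5, -2) with distance 5.3852

The closest pair is (-7, -7) and (-5, -2) with Euclidean distance 5.3852. For 4 points, brute-force pairwise comparison is shown above. For large n, the divide-and-conquer algorithm (sort by x, recurse on halves, check the dividing strip) achieves O(n log n).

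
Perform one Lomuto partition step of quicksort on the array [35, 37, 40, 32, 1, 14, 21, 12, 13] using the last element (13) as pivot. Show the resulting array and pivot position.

Lomuto partition with pivot = 13:

Initial array: [35, 37, 40, 32, 1, 14, 21, 12, 13]

arr[0]=35 > 13: no swap
arr[1]=37 > 13: no swap
arr[2]=40 > 13: no swap
arr[3]=32 > 13: no swap
arr[4]=1 <= 13: swap with position 0, array becomes [1, 37, 40, 32, 35, 14, 21, 12, 13]
arr[5]=14 > 13: no swap
arr[6]=21 > 13: no swap
arr[7]=12 <= 13: swap with position 1, array becomes [1, 12, 40, 32, 35, 14, 21, 37, 13]

Place pivot at position 2: [1, 12, 13, 32, 35, 14, 21, 37, 40]
Pivot position: 2

After partitioning with pivot 13, the array becomes [1, 12, 13, 32, 35, 14, 21, 37, 40]. The pivot is placed at index 2. All elements to the left of the pivot are <= 13, and all elements to the right are > 13.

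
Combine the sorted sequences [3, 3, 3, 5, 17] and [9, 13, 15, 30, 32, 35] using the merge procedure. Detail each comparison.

Merging process:

Compare 3 vs 9: take 3 from left. Merged: [3]
Compare 3 vs 9: take 3 from left. Merged: [3, 3]
Compare 3 vs 9: take 3 from left. Merged: [3, 3, 3]
Compare 5 vs 9: take 5 from left. Merged: [3, 3, 3, 5]
Compare 17 vs 9: take 9 from right. Merged: [3, 3, 3, 5, 9]
Compare 17 vs 13: take 13 from right. Merged: [3, 3, 3, 5, 9, 13]
Compare 17 vs 15: take 15 from right. Merged: [3, 3, 3, 5, 9, 13, 15]
Compare 17 vs 30: take 17 from left. Merged: [3, 3, 3, 5, 9, 13, 15, 17]
Append remaining from right: [30, 32, 35]. Merged: [3, 3, 3, 5, 9, 13, 15, 17, 30, 32, 35]

Final merged array: [3, 3, 3, 5, 9, 13, 15, 17, 30, 32, 35]
Total comparisons: 8

The merged array is [3, 3, 3, 5, 9, 13, 15, 17, 30, 32, 35], requiring 8 comparisons. The merge step runs in O(n) time where n is the total number of elements.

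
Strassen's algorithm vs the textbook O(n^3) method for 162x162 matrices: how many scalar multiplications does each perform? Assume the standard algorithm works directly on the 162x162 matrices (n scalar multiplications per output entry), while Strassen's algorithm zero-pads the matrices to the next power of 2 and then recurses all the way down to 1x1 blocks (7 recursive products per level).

Matrix multiplication for 162x162 matrices:

Strassen's algorithm requires power-of-2 dimensions. Pad 162x162 to 256x256 (next power of 2).

Standard algorithm: 162^3 = 4251528 multiplications
Strassen's algorithm: 7^(log2(256)) = 7^8 = 5764801 multiplications
Difference: 4251528 - 5764801 = -1513273 (Strassen uses MORE here due to padding overhead — for small or just-over-power-of-2 n, padding can outweigh the per-level savings)

Standard: 4251528 multiplications (162^3). Strassen: 5764801 multiplications (7^8, after padding to 256x256). Strassen reduces 8 recursive multiplications to 7 at each level.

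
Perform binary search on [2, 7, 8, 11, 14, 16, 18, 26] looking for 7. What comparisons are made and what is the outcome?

Binary search for 7 in [2, 7, 8, 11, 14, 16, 18, 26]:

lo=0, hi=7, mid=3, arr[mid]=11 -> 11 > 7, search left half
lo=0, hi=2, mid=1, arr[mid]=7 -> Found target at index 1!

Binary search finds 7 at index 1 after 2 comparisons. The search repeatedly halves the search space by comparing with the middle element.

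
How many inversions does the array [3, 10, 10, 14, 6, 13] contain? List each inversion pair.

Finding inversions in [3, 10, 10, 14, 6, 13]:

(1, 4): arr[1]=10 > arr[4]=6
(2, 4): arr[2]=10 > arr[4]=6
(3, 4): arr[3]=14 > arr[4]=6
(3, 5): arr[3]=14 > arr[5]=13

Total inversions: 4

The array has 4 inversion(s): (1,4), (2,4), (3,4), (3,5). Each pair (i,j) satisfies i < j and arr[i] > arr[j].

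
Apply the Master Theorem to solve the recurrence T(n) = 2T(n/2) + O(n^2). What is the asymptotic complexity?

Master Theorem for T(n) = 2T(n/2) + O(n^2):

a = 2, b = 2, c = 2
log_b(a) = log_2(2) = 1.0000

Case 3: c = 2 > log_2(2) = 1.0000
T(n) = O(n^2) = O(n^2)

For T(n) = 2T(n/2) + O(n^2): log_2(2) = 1.0000. This is Case 3 of the Master Theorem (c > log_b(a), work dominated by root), giving O(n^2).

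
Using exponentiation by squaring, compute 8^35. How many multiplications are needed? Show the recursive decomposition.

Computing 8^35 by squaring (build up from 8^1; each line after the first costs one multiplication):

8^1 = 8
8^2 = (8^1)^2 = 8^2 = 64
8^4 = (8^2)^2 = 64^2 = 4096
8^8 = (8^4)^2 = 4096^2 = 16777216
8^16 = (8^8)^2 = 16777216^2 = 281474976710656
8^17 = 8 * 8^16 = 8 * 281474976710656 = 2251799813685248
8^34 = (8^17)^2 = 2251799813685248^2 = 5070602400912917605986812821504
8^35 = 8 * 8^34 = 8 * 5070602400912917605986812821504 = 40564819207303340847894502572032

Result: 40564819207303340847894502572032
Multiplications needed: 7 (7 lines after 8^1)

8^35 = 40564819207303340847894502572032. Using exponentiation by squaring, this requires 7 multiplications. The key idea: if the exponent is even, square the half-power; if odd, multiply by the base once.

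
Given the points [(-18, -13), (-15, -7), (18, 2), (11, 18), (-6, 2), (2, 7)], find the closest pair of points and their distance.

Computing all pairwise distances among 6 points:

d((-18, -13), (-15, -7)) = 6.7082 <-- minimum
d((-18, -13), (18, 2)) = 39.0
d((-18, -13), (11, 18)) = 42.45
d((-18, -13), (-6, 2)) = 19.2094
d((-18, -13), (2, 7)) = 28.2843
d((-15, -7), (18, 2)) = 34.2053
d((-15, -7), (11, 18)) = 36.0694
d((-15, -7), (-6, 2)) = 12.7279
d((-15, -7), (2, 7)) = 22.0227
d((18, 2), (11, 18)) = 17.4642
d((18, 2), (-6, 2)) = 24.0
d((18, 2), (2, 7)) = 16.7631
d((11, 18), (-6, 2)) = 23.3452
d((11, 18), (2, 7)) = 14.2127
d((-6, 2), (2, 7)) = 9.434

Closest pair: (-18, -13) and (-15, -7) with distance 6.7082

The closest pair is (-18, -13) and (-15, -7) with Euclidean distance 6.7082. For 6 points, brute-force pairwise comparison is shown above. For large n, the divide-and-conquer algorithm (sort by x, recurse on halves, check the dividing strip) achieves O(n log n).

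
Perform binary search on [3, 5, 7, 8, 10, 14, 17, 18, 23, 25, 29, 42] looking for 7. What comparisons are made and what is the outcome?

Binary search for 7 in [3, 5, 7, 8, 10, 14, 17, 18, 23, 25, 29, 42]:

lo=0, hi=11, mid=5, arr[mid]=14 -> 14 > 7, search left half
lo=0, hi=4, mid=2, arr[mid]=7 -> Found target at index 2!

Binary search finds 7 at index 2 after 2 comparisons. The search repeatedly halves the search space by comparing with the middle element.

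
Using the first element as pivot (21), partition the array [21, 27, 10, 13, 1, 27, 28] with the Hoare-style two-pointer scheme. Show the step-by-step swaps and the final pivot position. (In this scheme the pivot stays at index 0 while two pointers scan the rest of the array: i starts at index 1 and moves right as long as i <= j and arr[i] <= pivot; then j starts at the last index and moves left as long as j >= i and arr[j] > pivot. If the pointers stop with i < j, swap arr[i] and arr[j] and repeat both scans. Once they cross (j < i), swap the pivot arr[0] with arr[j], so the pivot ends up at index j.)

Hoare-style two-pointer partition with pivot = 21:

Initial array: [21, 27, 10, 13, 1, 27, 28]

Pointers start at i = 1, j = 6.
i stops at index 1 (arr[1]=27 > 21), j stops at index 4 (arr[4]=1 <= 21): swap arr[1] and arr[4], array becomes [21, 1, 10, 13, 27, 27, 28]
i ends at 4, j ends at 3: the pointers have crossed (j < i), so scanning stops.

Swap pivot arr[0] with arr[3] to place pivot at position 3: [13, 1, 10, 21, 27, 27, 28]
Pivot position: 3

After partitioning with pivot 21, the array becomes [13, 1, 10, 21, 27, 27, 28]. The pivot is placed at index 3. All elements to the left of the pivot are <= 21, and all elements to the right are > 21.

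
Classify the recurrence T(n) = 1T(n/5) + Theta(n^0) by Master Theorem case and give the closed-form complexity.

Master Theorem for T(n) = 1T(n/5) + O(n^0):

a = 1, b = 5, c = 0
log_b(a) = log_5(1) = 0.0000

Case 2: c = 0 = log_5(1) = 0.0000
T(n) = O(n^0 log n) = O(log n)

For T(n) = 1T(n/5) + O(n^0): log_5(1) = 0.0000. This is Case 2 of the Master Theorem (c = log_b(a), equal work at all levels), giving O(log n).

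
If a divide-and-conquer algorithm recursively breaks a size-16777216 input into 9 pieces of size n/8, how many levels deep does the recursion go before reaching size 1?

For divide and conquer with division factor 8:

Problem sizes at each level:
Level 0: 16777216
Level 1: 2097152
Level 2: 262144
Level 3: 32768
Level 4: 4096
Level 5: 512
Level 6: 64
Level 7: 8
Level 8: 1

The root is level 0 and the size-1 base case is level 8 (the tree spans levels 0 through 8, i.e. 9 levels counting the root), so the depth is the number of divisions: log_8(16777216) = 8

The recursion tree depth is log_8(16777216) = 8. At each level, the problem size is divided by 8, so it takes 8 divisions to reduce to a base case of size 1. The algorithm makes 9 recursive calls at each level.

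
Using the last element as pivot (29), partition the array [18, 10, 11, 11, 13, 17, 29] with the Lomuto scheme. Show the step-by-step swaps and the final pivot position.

Lomuto partition with pivot = 29:

Initial array: [18, 10, 11, 11, 13, 17, 29]

arr[0]=18 <= 29: swap with position 0, array becomes [18, 10, 11, 11, 13, 17, 29]
arr[1]=10 <= 29: swap with position 1, array becomes [18, 10, 11, 11, 13, 17, 29]
arr[2]=11 <= 29: swap with position 2, array becomes [18, 10, 11, 11, 13, 17, 29]
arr[3]=11 <= 29: swap with position 3, array becomes [18, 10, 11, 11, 13, 17, 29]
arr[4]=13 <= 29: swap with position 4, array becomes [18, 10, 11, 11, 13, 17, 29]
arr[5]=17 <= 29: swap with position 5, array becomes [18, 10, 11, 11, 13, 17, 29]

Place pivot at position 6: [18, 10, 11, 11, 13, 17, 29]
Pivot position: 6

After partitioning with pivot 29, the array becomes [18, 10, 11, 11, 13, 17, 29]. The pivot is placed at index 6. All elements to the left of the pivot are <= 29, and all elements to the right are > 29.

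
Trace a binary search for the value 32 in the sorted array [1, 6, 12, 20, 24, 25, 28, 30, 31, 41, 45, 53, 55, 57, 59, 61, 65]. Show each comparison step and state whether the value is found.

Binary search for 32 in [1, 6, 12, 20, 24, 25, 28, 30, 31, 41, 45, 53, 55, 57, 59, 61, 65]:

lo=0, hi=16, mid=8, arr[mid]=31 -> 31 < 32, search right half
lo=9, hi=16, mid=12, arr[mid]=55 -> 55 > 32, search left half
lo=9, hi=11, mid=10, arr[mid]=45 -> 45 > 32, search left half
lo=9, hi=9, mid=9, arr[mid]=41 -> 41 > 32, search left half
lo=9 > hi=8, target 32 not found

Binary search determines that 32 is not in the array after 4 comparisons. The search space was exhausted without finding the target.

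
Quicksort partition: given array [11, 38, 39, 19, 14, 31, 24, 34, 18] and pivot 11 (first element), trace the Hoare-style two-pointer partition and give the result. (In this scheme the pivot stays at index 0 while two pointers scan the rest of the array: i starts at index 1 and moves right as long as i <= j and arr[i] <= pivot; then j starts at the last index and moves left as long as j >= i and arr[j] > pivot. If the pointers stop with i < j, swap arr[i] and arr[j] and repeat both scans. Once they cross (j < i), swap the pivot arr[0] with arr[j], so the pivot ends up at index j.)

Hoare-style two-pointer partition with pivot = 11:

Initial array: [11, 38, 39, 19, 14, 31, 24, 34, 18]

Pointers start at i = 1, j = 8.
i ends at 1, j ends at 0: the pointers have crossed (j < i), so scanning stops.

j = 0, so swapping arr[0] with arr[j] leaves the pivot at position 0: [11, 38, 39, 19, 14, 31, 24, 34, 18]
Pivot position: 0

After partitioning with pivot 11, the array becomes [11, 38, 39, 19, 14, 31, 24, 34, 18]. The pivot is placed at index 0. All elements to the left of the pivot are <= 11, and all elements to the right are > 11.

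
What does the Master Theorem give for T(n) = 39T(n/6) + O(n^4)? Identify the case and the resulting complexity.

Master Theorem for T(n) = 39T(n/6) + O(n^4):

a = 39, b = 6, c = 4
log_b(a) = log_6(39) = 2.0447

Case 3: c = 4 > log_6(39) = 2.0447
T(n) = O(n^4) = O(n^4)

For T(n) = 39T(n/6) + O(n^4): log_6(39) = 2.0447. This is Case 3 of the Master Theorem (c > log_b(a), work dominated by root), giving O(n^4).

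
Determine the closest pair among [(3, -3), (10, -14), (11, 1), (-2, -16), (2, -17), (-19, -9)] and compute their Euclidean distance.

Computing all pairwise distances among 6 points:

d((3, -3), (10, -14)) = 13.0384
d((3, -3), (11, 1)) = 8.9443
d((3, -3), (-2, -16)) = 13.9284
d((3, -3), (2, -17)) = 14.0357
d((3, -3), (-19, -9)) = 22.8035
d((10, -14), (11, 1)) = 15.0333
d((10, -14), (-2, -16)) = 12.1655
d((10, -14), (2, -17)) = 8.544
d((10, -14), (-19, -9)) = 29.4279
d((11, 1), (-2, -16)) = 21.4009
d((11, 1), (2, -17)) = 20.1246
d((11, 1), (-19, -9)) = 31.6228
d((-2, -16), (2, -17)) = 4.1231 <-- minimum
d((-2, -16), (-19, -9)) = 18.3848
d((2, -17), (-19, -9)) = 22.4722

Closest pair: (-2, -16) and (2, -17) with distance 4.1231

The closest pair is (-2, -16) and (2, -17) with Euclidean distance 4.1231. For 6 points, brute-force pairwise comparison is shown above. For large n, the divide-and-conquer algorithm (sort by x, recurse on halves, check the dividing strip) achieves O(n log n).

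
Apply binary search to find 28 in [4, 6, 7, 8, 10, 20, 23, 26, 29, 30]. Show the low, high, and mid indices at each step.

Binary search for 28 in [4, 6, 7, 8, 10, 20, 23, 26, 29, 30]:

lo=0, hi=9, mid=4, arr[mid]=10 -> 10 < 28, search right half
lo=5, hi=9, mid=7, arr[mid]=26 -> 26 < 28, search right half
lo=8, hi=9, mid=8, arr[mid]=29 -> 29 > 28, search left half
lo=8 > hi=7, target 28 not found

Binary search determines that 28 is not in the array after 3 comparisons. The search space was exhausted without finding the target.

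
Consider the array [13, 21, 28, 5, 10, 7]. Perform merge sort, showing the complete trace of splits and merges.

Merge sort trace:

Split: [13, 21, 28, 5, 10, 7] -> [13, 21, 28] and [5, 10, 7]
  Split: [13, 21, 28] -> [13] and [21, 28]
    Split: [21, 28] -> [21] and [28]
    Merge: [21] + [28] -> [21, 28]
  Merge: [13] + [21, 28] -> [13, 21, 28]
  Split: [5, 10, 7] -> [5] and [10, 7]
    Split: [10, 7] -> [10] and [7]
    Merge: [10] + [7] -> [7, 10]
  Merge: [5] + [7, 10] -> [5, 7, 10]
Merge: [13, 21, 28] + [5, 7, 10] -> [5, 7, 10, 13, 21, 28]

Final sorted array: [5, 7, 10, 13, 21, 28]

The merge sort proceeds by recursively splitting the array and merging sorted halves.
After all merges, the sorted array is [5, 7, 10, 13, 21, 28].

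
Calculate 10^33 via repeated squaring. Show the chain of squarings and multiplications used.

Computing 10^33 by squaring (build up from 10^1; each line after the first costs one multiplication):

10^1 = 10
10^2 = (10^1)^2 = 10^2 = 100
10^4 = (10^2)^2 = 100^2 = 10000
10^8 = (10^4)^2 = 10000^2 = 100000000
10^16 = (10^8)^2 = 100000000^2 = 10000000000000000
10^32 = (10^16)^2 = 10000000000000000^2 = 100000000000000000000000000000000
10^33 = 10 * 10^32 = 10 * 100000000000000000000000000000000 = 1000000000000000000000000000000000

Result: 1000000000000000000000000000000000
Multiplications needed: 6 (6 lines after 10^1)

10^33 = 1000000000000000000000000000000000. Using exponentiation by squaring, this requires 6 multiplications. The key idea: if the exponent is even, square the half-power; if odd, multiply by the base once.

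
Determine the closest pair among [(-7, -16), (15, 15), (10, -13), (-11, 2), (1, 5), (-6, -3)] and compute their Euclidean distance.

Computing all pairwise distances among 6 points:

d((-7, -16), (15, 15)) = 38.0132
d((-7, -16), (10, -13)) = 17.2627
d((-7, -16), (-11, 2)) = 18.4391
d((-7, -16), (1, 5)) = 22.4722
d((-7, -16), (-6, -3)) = 13.0384
d((15, 15), (10, -13)) = 28.4429
d((15, 15), (-11, 2)) = 29.0689
d((15, 15), (1, 5)) = 17.2047
d((15, 15), (-6, -3)) = 27.6586
d((10, -13), (-11, 2)) = 25.807
d((10, -13), (1, 5)) = 20.1246
d((10, -13), (-6, -3)) = 18.868
d((-11, 2), (1, 5)) = 12.3693
d((-11, 2), (-6, -3)) = 7.0711 <-- minimum
d((1, 5), (-6, -3)) = 10.6301

Closest pair: (-11, 2) and (-6, -3) with distance 7.0711

The closest pair is (-11, 2) and (-6, -3) with Euclidean distance 7.0711. For 6 points, brute-force pairwise comparison is shown above. For large n, the divide-and-conquer algorithm (sort by x, recurse on halves, check the dividing strip) achieves O(n log n).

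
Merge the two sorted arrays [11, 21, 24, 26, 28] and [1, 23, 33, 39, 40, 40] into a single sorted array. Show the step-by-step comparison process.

Merging process:

Compare 11 vs 1: take 1 from right. Merged: [1]
Compare 11 vs 23: take 11 from left. Merged: [1, 11]
Compare 21 vs 23: take 21 from left. Merged: [1, 11, 21]
Compare 24 vs 23: take 23 from right. Merged: [1, 11, 21, 23]
Compare 24 vs 33: take 24 from left. Merged: [1, 11, 21, 23, 24]
Compare 26 vs 33: take 26 from left. Merged: [1, 11, 21, 23, 24, 26]
Compare 28 vs 33: take 28 from left. Merged: [1, 11, 21, 23, 24, 26, 28]
Append remaining from right: [33, 39, 40, 40]. Merged: [1, 11, 21, 23, 24, 26, 28, 33, 39, 40, 40]

Final merged array: [1, 11, 21, 23, 24, 26, 28, 33, 39, 40, 40]
Total comparisons: 7

The merged array is [1, 11, 21, 23, 24, 26, 28, 33, 39, 40, 40], requiring 7 comparisons. The merge step runs in O(n) time where n is the total number of elements.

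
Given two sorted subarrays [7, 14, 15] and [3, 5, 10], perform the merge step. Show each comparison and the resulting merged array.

Merging process:

Compare 7 vs 3: take 3 from right. Merged: [3]
Compare 7 vs 5: take 5 from right. Merged: [3, 5]
Compare 7 vs 10: take 7 from left. Merged: [3, 5, 7]
Compare 14 vs 10: take 10 from right. Merged: [3, 5, 7, 10]
Append remaining from left: [14, 15]. Merged: [3, 5, 7, 10, 14, 15]

Final merged array: [3, 5, 7, 10, 14, 15]
Total comparisons: 4

The merged array is [3, 5, 7, 10, 14, 15], requiring 4 comparisons. The merge step runs in O(n) time where n is the total number of elements.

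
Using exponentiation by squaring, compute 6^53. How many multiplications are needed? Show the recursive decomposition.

Computing 6^53 by squaring (build up from 6^1; each line after the first costs one multiplication):

6^1 = 6
6^2 = (6^1)^2 = 6^2 = 36
6^3 = 6 * 6^2 = 6 * 36 = 216
6^6 = (6^3)^2 = 216^2 = 46656
6^12 = (6^6)^2 = 46656^2 = 2176782336
6^13 = 6 * 6^12 = 6 * 2176782336 = 13060694016
6^26 = (6^13)^2 = 13060694016^2 = 170581728179578208256
6^52 = (6^26)^2 = 170581728179578208256^2 = 29098125988731506183153025616435306561536
6^53 = 6 * 6^52 = 6 * 29098125988731506183153025616435306561536 = 174588755932389037098918153698611839369216

Result: 174588755932389037098918153698611839369216
Multiplications needed: 8 (8 lines after 6^1)

6^53 = 174588755932389037098918153698611839369216. Using exponentiation by squaring, this requires 8 multiplications. The key idea: if the exponent is even, square the half-power; if odd, multiply by the base once.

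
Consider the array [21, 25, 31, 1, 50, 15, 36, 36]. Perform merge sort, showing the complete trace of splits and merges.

Merge sort trace:

Split: [21, 25, 31, 1, 50, 15, 36, 36] -> [21, 25, 31, 1] and [50, 15, 36, 36]
  Split: [21, 25, 31, 1] -> [21, 25] and [31, 1]
    Split: [21, 25] -> [21] and [25]
    Merge: [21] + [25] -> [21, 25]
    Split: [31, 1] -> [31] and [1]
    Merge: [31] + [1] -> [1, 31]
  Merge: [21, 25] + [1, 31] -> [1, 21, 25, 31]
  Split: [50, 15, 36, 36] -> [50, 15] and [36, 36]
    Split: [50, 15] -> [50] and [15]
    Merge: [50] + [15] -> [15, 50]
    Split: [36, 36] -> [36] and [36]
    Merge: [36] + [36] -> [36, 36]
  Merge: [15, 50] + [36, 36] -> [15, 36, 36, 50]
Merge: [1, 21, 25, 31] + [15, 36, 36, 50] -> [1, 15, 21, 25, 31, 36, 36, 50]

Final sorted array: [1, 15, 21, 25, 31, 36, 36, 50]

The merge sort proceeds by recursively splitting the array and merging sorted halves.
After all merges, the sorted array is [1, 15, 21, 25, 31, 36, 36, 50].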